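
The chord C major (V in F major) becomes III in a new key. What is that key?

A minor

The numeral III denotes a major triad on scale degree 3. With C on degree 3, the tonic of the new key is A.
Degree 3 carries a major triad in natural-minor keys, so the destination is A minor.
Check: the diatonic triads of A minor (natural minor) are Am (i), Bdim (ii°), C (III), Dm (iv), Em (v), F (VI), G (VII) — C major is indeed III.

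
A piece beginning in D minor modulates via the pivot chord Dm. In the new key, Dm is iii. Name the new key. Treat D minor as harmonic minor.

The numeral iii denotes a minor triad on scale degree 3. With D on degree 3, the tonic of the new key is Bb.
Degree 3 carries a minor triad in major keys, so the destination is Bb major.
Check: the diatonic triads of Bb major are Bb (I), Cm (ii), Dm (iii), Eb (IV), F (V), Gm (vi), Adim (vii°) — Dm is indeed iii.

Bb major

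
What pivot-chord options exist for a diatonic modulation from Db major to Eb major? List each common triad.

Fm, Ab

Triads in Db major: Db major (I), Eb minor (ii), F minor (iii), Gb major (IV), Ab major (V), Bb minor (vi), C diminished (vii°).
Triads in Eb major: Eb major (I), F minor (ii), G minor (iii), Ab major (IV), Bb major (V), C minor (vi), D diminished (vii°).
Shared triads with their functions: F minor (iii in Db major, ii in Eb major); Ab major (V in Db major, IV in Eb major).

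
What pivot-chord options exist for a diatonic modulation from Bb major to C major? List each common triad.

Dm, F

Triads in Bb major: Bb (I), Cm (ii), Dm (iii), Eb (IV), F (V), Gm (vi), Adim (vii°).
Triads in C major: C (I), Dm (ii), Em (iii), F (IV), G (V), Am (vi), Bdim (vii°).
Shared triads with their functions: Dm (iii in Bb major, ii in C major); F (V in Bb major, IV in C major).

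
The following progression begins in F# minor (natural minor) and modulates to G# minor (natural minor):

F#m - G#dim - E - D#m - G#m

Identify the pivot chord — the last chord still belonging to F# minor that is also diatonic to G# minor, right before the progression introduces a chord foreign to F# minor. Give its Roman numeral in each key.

E — VII in F# minor, VI in G# minor

Chords diatonic to F# minor: F#m, G#dim, A, Bm, C#m, D, E.
Reading the progression, the first chord not in that set is D#m, so the modulation leaves F# minor there.
The chord immediately before D#m is E, which is diatonic to both keys: VII in F# minor and VI in G# minor.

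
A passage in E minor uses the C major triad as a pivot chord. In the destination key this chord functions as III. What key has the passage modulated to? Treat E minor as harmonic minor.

A minor

The numeral III denotes a major triad on scale degree 3. With C on degree 3, the tonic of the new key is A.
Degree 3 carries a major triad in natural-minor keys, so the destination is A minor.
Check: the diatonic triads of A minor (natural minor) are Am (i), Bdim (ii°), C (III), Dm (iv), Em (v), F (VI), G (VII) — C major is indeed III.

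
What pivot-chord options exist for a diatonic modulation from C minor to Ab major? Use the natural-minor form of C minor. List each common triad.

Triads in C minor (natural minor): C minor (i), D diminished (ii°), Eb major (III), F minor (iv), G minor (v), Ab major (VI), Bb major (VII).
Triads in Ab major: Ab major (I), Bb minor (ii), C minor (iii), Db major (IV), Eb major (V), F minor (vi), G diminished (vii°).
Shared triads with their functions: C minor (i in C minor, iii in Ab major); Eb major (III in C minor, V in Ab major); F minor (iv in C minor, vi in Ab major); Ab major (VI in C minor, I in Ab major).

Cm, Eb, Fm, Ab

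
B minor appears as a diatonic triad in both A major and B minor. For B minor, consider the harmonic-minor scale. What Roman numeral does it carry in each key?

ii in A major; i in B minor

The scale of A major is A B C♯ D E F♯ G♯; B is degree 2, and the triad built there (B-D-F♯) is minor, so it is ii.
The scale of B minor (harmonic minor) is B C♯ D E F♯ G A♯; B is degree 1, and the triad built there (B-D-F♯) is minor, so it is i.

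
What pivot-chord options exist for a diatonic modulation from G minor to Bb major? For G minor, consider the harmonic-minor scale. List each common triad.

Gm, Adim, Cm, Eb

Triads in G minor (harmonic minor): G minor (i), A diminished (ii°), Bb augmented (III+), C minor (iv), D major (V), Eb major (VI), F# diminished (vii°).
Triads in Bb major: Bb major (I), C minor (ii), D minor (iii), Eb major (IV), F major (V), G minor (vi), A diminished (vii°).
Shared triads with their functions: G minor (i in G minor, vi in Bb major); A diminished (ii° in G minor, vii° in Bb major); C minor (iv in G minor, ii in Bb major); Eb major (VI in G minor, IV in Bb major).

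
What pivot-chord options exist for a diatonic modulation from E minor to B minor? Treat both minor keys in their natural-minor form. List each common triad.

Triads in E minor (natural minor): Em (i), F#dim (ii°), G (III), Am (iv), Bm (v), C (VI), D (VII).
Triads in B minor (natural minor): Bm (i), C#dim (ii°), D (III), Em (iv), F#m (v), G (VI), A (VII).
Shared triads with their functions: Em (i in E minor, iv in B minor); G (III in E minor, VI in B minor); Bm (v in E minor, i in B minor); D (VII in E minor, III in B minor).

Em, G, Bm, D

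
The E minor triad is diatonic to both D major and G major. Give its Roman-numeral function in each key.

The scale of D major is D E F# G A B C#; E is degree 2, and the triad built there (E-G-B) is minor, so it is ii.
The scale of G major is G A B C D E F#; E is degree 6, and the triad built there (E-G-B) is minor, so it is vi.

ii in D major; vi in G major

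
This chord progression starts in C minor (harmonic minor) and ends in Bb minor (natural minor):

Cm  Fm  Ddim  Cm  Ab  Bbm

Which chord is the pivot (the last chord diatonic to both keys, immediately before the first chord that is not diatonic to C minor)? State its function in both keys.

Ab — VI in C minor, VII in Bb minor

Chords diatonic to C minor: Cm, Ddim, Ebaug, Fm, G, Ab, Bdim.
Reading the progression, the first chord not in that set is Bbm, so the modulation leaves C minor there.
The chord immediately before Bbm is Ab, which is diatonic to both keys: VI in C minor and VII in Bb minor.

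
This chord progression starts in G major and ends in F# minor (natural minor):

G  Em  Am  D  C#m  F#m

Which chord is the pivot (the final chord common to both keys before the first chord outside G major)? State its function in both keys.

Chords diatonic to G major: G, Am, Bm, C, D, Em, F#dim.
Reading the progression, the first chord not in that set is C#m, so the modulation leaves G major there.
The chord immediately before C#m is D, which is diatonic to both keys: V in G major and VI in F# minor.

D — V in G major, VI in F# minor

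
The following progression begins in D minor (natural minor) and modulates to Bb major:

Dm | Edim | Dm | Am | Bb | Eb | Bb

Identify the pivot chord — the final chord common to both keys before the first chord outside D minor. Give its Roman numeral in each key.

Bb — VI in D minor, I in Bb major

Chords diatonic to D minor: Dm, Edim, F, Gm, Am, Bb, C.
Reading the progression, the first chord not in that set is Eb, so the modulation leaves D minor there.
The chord immediately before Eb is Bb, which is diatonic to both keys: VI in D minor and I in Bb major.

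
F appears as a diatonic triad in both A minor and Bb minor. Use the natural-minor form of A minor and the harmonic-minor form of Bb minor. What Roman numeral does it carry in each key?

VI in A minor; V in Bb minor

The scale of A minor (natural minor) is A B C D E F G; F is degree 6, and the triad built there (F-A-C) is major, so it is VI.
The scale of Bb minor (harmonic minor) is Bb C Db Eb F Gb A; F is degree 5, and the triad built there (F-A-C) is major, so it is V.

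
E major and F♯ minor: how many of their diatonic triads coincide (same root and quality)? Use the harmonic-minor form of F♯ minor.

Diatonic triads of E major: E major (I), F♯ minor (ii), G♯ minor (iii), A major (IV), B major (V), C♯ minor (vi), D♯ diminished (vii°).
Diatonic triads of F♯ minor (harmonic minor): F♯ minor (i), G♯ diminished (ii°), A augmented (III+), B minor (iv), C♯ major (V), D major (VI), E♯ diminished (vii°).
Matching root and quality in both lists: F♯ minor.
That gives 1 common triad.

1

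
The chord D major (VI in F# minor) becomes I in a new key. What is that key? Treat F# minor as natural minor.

The numeral I denotes a major triad on scale degree 1. With D on degree 1, the tonic of the new key is D.
Degree 1 carries a major triad in major keys, so the destination is D major.
Check: the diatonic triads of D major are D (I), Em (ii), F#m (iii), G (IV), A (V), Bm (vi), C#dim (vii°) — D major is indeed I.

D major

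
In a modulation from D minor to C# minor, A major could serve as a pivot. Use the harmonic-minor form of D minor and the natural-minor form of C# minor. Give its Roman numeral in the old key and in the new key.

The scale of D minor (harmonic minor) is D E F G A Bb C#; A is degree 5, and the triad built there (A-C#-E) is major, so it is V.
The scale of C# minor (natural minor) is C# D# E F# G# A B; A is degree 6, and the triad built there (A-C#-E) is major, so it is VI.

V in D minor; VI in C# minor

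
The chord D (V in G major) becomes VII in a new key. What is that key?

E minor

The numeral VII denotes a major triad on scale degree 7. With D on degree 7, the tonic of the new key is E.
Degree 7 carries a major triad in natural-minor keys, so the destination is E minor.
Check: the diatonic triads of E minor (natural minor) are Em (i), F♯dim (ii°), G (III), Am (iv), Bm (v), C (VI), D (VII) — D is indeed VII.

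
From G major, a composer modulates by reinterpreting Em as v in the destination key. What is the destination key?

A minor

The numeral v denotes a minor triad on scale degree 5. With E on degree 5, the tonic of the new key is A.
Degree 5 carries a minor triad in natural-minor keys, so the destination is A minor.
Check: the diatonic triads of A minor (natural minor) are Am (i), Bdim (ii°), C (III), Dm (iv), Em (v), F (VI), G (VII) — Em is indeed v.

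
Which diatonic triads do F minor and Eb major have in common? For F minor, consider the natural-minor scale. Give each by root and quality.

Fm, Ab, Cm, Eb

Triads in F minor (natural minor): F minor (i), G diminished (ii°), Ab major (III), Bb minor (iv), C minor (v), Db major (VI), Eb major (VII).
Triads in Eb major: Eb major (I), F minor (ii), G minor (iii), Ab major (IV), Bb major (V), C minor (vi), D diminished (vii°).
Shared triads with their functions: F minor (i in F minor, ii in Eb major); Ab major (III in F minor, IV in Eb major); C minor (v in F minor, vi in Eb major); Eb major (VII in F minor, I in Eb major).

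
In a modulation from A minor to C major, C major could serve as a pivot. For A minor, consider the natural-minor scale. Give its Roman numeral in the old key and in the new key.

The scale of A minor (natural minor) is A B C D E F G; C is degree 3, and the triad built there (C-E-G) is major, so it is III.
The scale of C major is C D E F G A B; C is degree 1, and the triad built there (C-E-G) is major, so it is I.

III in A minor; I in C major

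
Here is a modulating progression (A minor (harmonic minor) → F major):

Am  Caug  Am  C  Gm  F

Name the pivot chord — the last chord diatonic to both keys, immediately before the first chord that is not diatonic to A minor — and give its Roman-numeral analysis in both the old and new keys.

Chords diatonic to A minor: Am, Bdim, Caug, Dm, E, F, G#dim.
Reading the progression, the first chord not in that set is C, so the modulation leaves A minor there.
The chord immediately before C is Am, which is diatonic to both keys: i in A minor and iii in F major.

Am — i in A minor, iii in F major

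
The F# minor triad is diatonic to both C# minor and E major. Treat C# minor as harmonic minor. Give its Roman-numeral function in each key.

iv in C# minor; ii in E major

The scale of C# minor (harmonic minor) is C# D# E F# G# A B#; F# is degree 4, and the triad built there (F#-A-C#) is minor, so it is iv.
The scale of E major is E F# G# A B C# D#; F# is degree 2, and the triad built there (F#-A-C#) is minor, so it is ii.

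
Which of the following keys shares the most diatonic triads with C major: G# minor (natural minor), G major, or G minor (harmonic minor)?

Triads of C major: C major (I), D minor (ii), E minor (iii), F major (IV), G major (V), A minor (vi), B diminished (vii°).
G# minor (natural minor) shares 0: none.
G major shares 4: C, Em, G, Am.
G minor (harmonic minor) shares 0: none.
The most common triads (4) are shared with G major.

G major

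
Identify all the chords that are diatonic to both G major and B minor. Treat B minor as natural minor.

Triads in G major: G major (I), A minor (ii), B minor (iii), C major (IV), D major (V), E minor (vi), F# diminished (vii°).
Triads in B minor (natural minor): B minor (i), C# diminished (ii°), D major (III), E minor (iv), F# minor (v), G major (VI), A major (VII).
Shared triads with their functions: G major (I in G major, VI in B minor); B minor (iii in G major, i in B minor); D major (V in G major, III in B minor); E minor (vi in G major, iv in B minor).

G, Bm, D, Em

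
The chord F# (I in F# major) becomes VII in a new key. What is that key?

The numeral VII denotes a major triad on scale degree 7. With F# on degree 7, the tonic of the new key is G#.
Degree 7 carries a major triad in natural-minor keys, so the destination is G# minor.
Check: the diatonic triads of G# minor (natural minor) are G#m (i), A#dim (ii°), B (III), C#m (iv), D#m (v), E (VI), F# (VII) — F# is indeed VII.

G# minor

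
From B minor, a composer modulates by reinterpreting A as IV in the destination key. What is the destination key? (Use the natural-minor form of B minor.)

The numeral IV denotes a major triad on scale degree 4. With A on degree 4, the tonic of the new key is E.
Degree 4 carries a major triad in major keys, so the destination is E major.
Check: the diatonic triads of E major are E (I), F♯m (ii), G♯m (iii), A (IV), B (V), C♯m (vi), D♯dim (vii°) — A is indeed IV.

E major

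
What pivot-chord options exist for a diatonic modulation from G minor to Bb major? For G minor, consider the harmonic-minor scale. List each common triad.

Triads in G minor (harmonic minor): G minor (i), A diminished (ii°), Bb augmented (III+), C minor (iv), D major (V), Eb major (VI), F# diminished (vii°).
Triads in Bb major: Bb major (I), C minor (ii), D minor (iii), Eb major (IV), F major (V), G minor (vi), A diminished (vii°).
Shared triads with their functions: G minor (i in G minor, vi in Bb major); A diminished (ii° in G minor, vii° in Bb major); C minor (iv in G minor, ii in Bb major); Eb major (VI in G minor, IV in Bb major).

Gm, Adim, Cm, Eb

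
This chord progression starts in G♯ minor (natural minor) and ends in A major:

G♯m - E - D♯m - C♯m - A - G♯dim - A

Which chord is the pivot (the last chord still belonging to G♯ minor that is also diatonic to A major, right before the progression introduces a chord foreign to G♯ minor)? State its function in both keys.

Chords diatonic to G♯ minor: G♯m, A♯dim, B, C♯m, D♯m, E, F♯.
Reading the progression, the first chord not in that set is A, so the modulation leaves G♯ minor there.
The chord immediately before A is C♯m, which is diatonic to both keys: iv in G♯ minor and iii in A major.

C♯m — iv in G♯ minor, iii in A major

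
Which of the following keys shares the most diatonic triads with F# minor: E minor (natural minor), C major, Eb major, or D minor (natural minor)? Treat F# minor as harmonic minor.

Triads of F# minor (harmonic minor): F# minor (i), G# diminished (ii°), A augmented (III+), B minor (iv), C# major (V), D major (VI), E# diminished (vii°).
E minor (natural minor) shares 2: Bm, D.
C major shares 0: none.
Eb major shares 0: none.
D minor (natural minor) shares 0: none.
The most common triads (2) are shared with E minor.

E minor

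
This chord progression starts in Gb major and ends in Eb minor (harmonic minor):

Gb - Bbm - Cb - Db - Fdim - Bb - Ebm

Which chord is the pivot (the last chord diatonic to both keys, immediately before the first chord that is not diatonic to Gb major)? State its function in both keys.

Chords diatonic to Gb major: Gb, Abm, Bbm, Cb, Db, Ebm, Fdim.
Reading the progression, the first chord not in that set is Bb, so the modulation leaves Gb major there.
The chord immediately before Bb is Fdim, which is diatonic to both keys: vii° in Gb major and ii° in Eb minor.

Fdim — vii° in Gb major, ii° in Eb minor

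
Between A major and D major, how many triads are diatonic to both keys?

Diatonic triads of A major: A major (I), B minor (ii), C♯ minor (iii), D major (IV), E major (V), F♯ minor (vi), G♯ diminished (vii°).
Diatonic triads of D major: D major (I), E minor (ii), F♯ minor (iii), G major (IV), A major (V), B minor (vi), C♯ diminished (vii°).
Matching root and quality in both lists: A major, B minor, D major, F♯ minor.
That gives 4 common triads.

4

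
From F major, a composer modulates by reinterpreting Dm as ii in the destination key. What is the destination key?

C major

The numeral ii denotes a minor triad on scale degree 2. With D on degree 2, the tonic of the new key is C.
Degree 2 carries a minor triad in major keys, so the destination is C major.
Check: the diatonic triads of C major are C (I), Dm (ii), Em (iii), F (IV), G (V), Am (vi), Bdim (vii°) — Dm is indeed ii.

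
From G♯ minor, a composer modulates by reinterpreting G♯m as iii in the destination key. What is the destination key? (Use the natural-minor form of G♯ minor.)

The numeral iii denotes a minor triad on scale degree 3. With G♯ on degree 3, the tonic of the new key is E.
Degree 3 carries a minor triad in major keys, so the destination is E major.
Check: the diatonic triads of E major are E (I), F♯m (ii), G♯m (iii), A (IV), B (V), C♯m (vi), D♯dim (vii°) — G♯m is indeed iii.

E major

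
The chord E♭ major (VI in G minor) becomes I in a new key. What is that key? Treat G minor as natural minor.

The numeral I denotes a major triad on scale degree 1. With E♭ on degree 1, the tonic of the new key is E♭.
Degree 1 carries a major triad in major keys, so the destination is E♭ major.
Check: the diatonic triads of E♭ major are E♭ (I), Fm (ii), Gm (iii), A♭ (IV), B♭ (V), Cm (vi), Ddim (vii°) — E♭ major is indeed I.

E♭ major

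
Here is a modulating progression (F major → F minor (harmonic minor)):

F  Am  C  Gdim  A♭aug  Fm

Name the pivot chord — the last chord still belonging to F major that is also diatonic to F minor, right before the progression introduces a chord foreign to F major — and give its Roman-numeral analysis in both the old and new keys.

Chords diatonic to F major: F, Gm, Am, B♭, C, Dm, Edim.
Reading the progression, the first chord not in that set is Gdim, so the modulation leaves F major there.
The chord immediately before Gdim is C, which is diatonic to both keys: V in F major and V in F minor.

C — V in F major, V in F minor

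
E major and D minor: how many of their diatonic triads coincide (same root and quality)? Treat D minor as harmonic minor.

Diatonic triads of E major: E (I), F#m (ii), G#m (iii), A (IV), B (V), C#m (vi), D#dim (vii°).
Diatonic triads of D minor (harmonic minor): Dm (i), Edim (ii°), Faug (III+), Gm (iv), A (V), Bb (VI), C#dim (vii°).
Matching root and quality in both lists: A.
That gives 1 common triad.

1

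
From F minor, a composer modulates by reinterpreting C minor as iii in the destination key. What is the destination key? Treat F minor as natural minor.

Ab major

The numeral iii denotes a minor triad on scale degree 3. With C on degree 3, the tonic of the new key is Ab.
Degree 3 carries a minor triad in major keys, so the destination is Ab major.
Check: the diatonic triads of Ab major are Ab (I), Bbm (ii), Cm (iii), Db (IV), Eb (V), Fm (vi), Gdim (vii°) — C minor is indeed iii.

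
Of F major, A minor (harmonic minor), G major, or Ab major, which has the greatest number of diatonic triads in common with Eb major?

Ab major

Triads of Eb major: Eb (I), Fm (ii), Gm (iii), Ab (IV), Bb (V), Cm (vi), Ddim (vii°).
F major shares 2: Gm, Bb.
A minor (harmonic minor) shares 0: none.
G major shares 0: none.
Ab major shares 4: Eb, Fm, Ab, Cm.
The most common triads (4) are shared with Ab major.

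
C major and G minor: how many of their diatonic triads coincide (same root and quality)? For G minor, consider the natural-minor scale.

Diatonic triads of C major: C (I), Dm (ii), Em (iii), F (IV), G (V), Am (vi), Bdim (vii°).
Diatonic triads of G minor (natural minor): Gm (i), Adim (ii°), Bb (III), Cm (iv), Dm (v), Eb (VI), F (VII).
Matching root and quality in both lists: Dm, F.
That gives 2 common triads.

2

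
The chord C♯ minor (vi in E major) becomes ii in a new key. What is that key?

The numeral ii denotes a minor triad on scale degree 2. With C♯ on degree 2, the tonic of the new key is B.
Degree 2 carries a minor triad in major keys, so the destination is B major.
Check: the diatonic triads of B major are B (I), C♯m (ii), D♯m (iii), E (IV), F♯ (V), G♯m (vi), A♯dim (vii°) — C♯ minor is indeed ii.

B major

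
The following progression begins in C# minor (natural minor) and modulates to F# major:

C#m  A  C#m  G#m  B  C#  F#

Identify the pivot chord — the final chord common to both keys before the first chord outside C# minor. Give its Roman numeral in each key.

B — VII in C# minor, IV in F# major

Chords diatonic to C# minor: C#m, D#dim, E, F#m, G#m, A, B.
Reading the progression, the first chord not in that set is C#, so the modulation leaves C# minor there.
The chord immediately before C# is B, which is diatonic to both keys: VII in C# minor and IV in F# major.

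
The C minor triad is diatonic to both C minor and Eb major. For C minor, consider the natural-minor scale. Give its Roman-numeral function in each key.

i in C minor; vi in Eb major

The scale of C minor (natural minor) is C D Eb F G Ab Bb; C is degree 1, and the triad built there (C-Eb-G) is minor, so it is i.
The scale of Eb major is Eb F G Ab Bb C D; C is degree 6, and the triad built there (C-Eb-G) is minor, so it is vi.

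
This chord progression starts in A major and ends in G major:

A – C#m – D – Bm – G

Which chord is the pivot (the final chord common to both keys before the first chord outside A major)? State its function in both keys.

Bm — ii in A major, iii in G major

Chords diatonic to A major: A, Bm, C#m, D, E, F#m, G#dim.
Reading the progression, the first chord not in that set is G, so the modulation leaves A major there.
The chord immediately before G is Bm, which is diatonic to both keys: ii in A major and iii in G major.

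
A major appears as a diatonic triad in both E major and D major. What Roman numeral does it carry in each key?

The scale of E major is E F# G# A B C# D#; A is degree 4, and the triad built there (A-C#-E) is major, so it is IV.
The scale of D major is D E F# G A B C#; A is degree 5, and the triad built there (A-C#-E) is major, so it is V.

IV in E major; V in D major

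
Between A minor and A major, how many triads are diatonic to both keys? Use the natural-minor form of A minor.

0

Diatonic triads of A minor (natural minor): A minor (i), B diminished (ii°), C major (III), D minor (iv), E minor (v), F major (VI), G major (VII).
Diatonic triads of A major: A major (I), B minor (ii), C# minor (iii), D major (IV), E major (V), F# minor (vi), G# diminished (vii°).
No triad has the same root and quality in both keys.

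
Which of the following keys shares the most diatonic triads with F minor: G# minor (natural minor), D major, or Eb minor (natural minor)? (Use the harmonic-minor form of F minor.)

Triads of F minor (harmonic minor): Fm (i), Gdim (ii°), Abaug (III+), Bbm (iv), C (V), Db (VI), Edim (vii°).
G# minor (natural minor) shares 0: none.
D major shares 0: none.
Eb minor (natural minor) shares 2: Bbm, Db.
The most common triads (2) are shared with Eb minor.

Eb minor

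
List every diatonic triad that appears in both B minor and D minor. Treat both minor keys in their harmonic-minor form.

C#dim

Triads in B minor (harmonic minor): Bm (i), C#dim (ii°), Daug (III+), Em (iv), F# (V), G (VI), A#dim (vii°).
Triads in D minor (harmonic minor): Dm (i), Edim (ii°), Faug (III+), Gm (iv), A (V), Bb (VI), C#dim (vii°).
Shared triads with their functions: C#dim (ii° in B minor, vii° in D minor).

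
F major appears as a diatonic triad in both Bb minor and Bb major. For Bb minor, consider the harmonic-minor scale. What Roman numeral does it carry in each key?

The scale of Bb minor (harmonic minor) is Bb C Db Eb F Gb A; F is degree 5, and the triad built there (F-A-C) is major, so it is V.
The scale of Bb major is Bb C D Eb F G A; F is degree 5, and the triad built there (F-A-C) is major, so it is V.

V in Bb minor; V in Bb major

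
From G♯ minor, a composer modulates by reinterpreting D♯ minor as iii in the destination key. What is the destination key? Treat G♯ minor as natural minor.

B major

The numeral iii denotes a minor triad on scale degree 3. With D♯ on degree 3, the tonic of the new key is B.
Degree 3 carries a minor triad in major keys, so the destination is B major.
Check: the diatonic triads of B major are B (I), C♯m (ii), D♯m (iii), E (IV), F♯ (V), G♯m (vi), A♯dim (vii°) — D♯ minor is indeed iii.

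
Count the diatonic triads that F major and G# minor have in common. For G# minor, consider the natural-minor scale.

0

Diatonic triads of F major: F major (I), G minor (ii), A minor (iii), Bb major (IV), C major (V), D minor (vi), E diminished (vii°).
Diatonic triads of G# minor (natural minor): G# minor (i), A# diminished (ii°), B major (III), C# minor (iv), D# minor (v), E major (VI), F# major (VII).
No triad has the same root and quality in both keys.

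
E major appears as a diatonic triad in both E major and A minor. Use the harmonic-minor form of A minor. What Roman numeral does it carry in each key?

I in E major; V in A minor

The scale of E major is E F# G# A B C# D#; E is degree 1, and the triad built there (E-G#-B) is major, so it is I.
The scale of A minor (harmonic minor) is A B C D E F G#; E is degree 5, and the triad built there (E-G#-B) is major, so it is V.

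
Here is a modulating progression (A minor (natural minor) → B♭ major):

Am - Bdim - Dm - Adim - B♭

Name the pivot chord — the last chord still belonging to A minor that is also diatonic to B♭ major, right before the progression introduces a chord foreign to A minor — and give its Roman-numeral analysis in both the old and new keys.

Dm — iv in A minor, iii in B♭ major

Chords diatonic to A minor: Am, Bdim, C, Dm, Em, F, G.
Reading the progression, the first chord not in that set is Adim, so the modulation leaves A minor there.
The chord immediately before Adim is Dm, which is diatonic to both keys: iv in A minor and iii in B♭ major.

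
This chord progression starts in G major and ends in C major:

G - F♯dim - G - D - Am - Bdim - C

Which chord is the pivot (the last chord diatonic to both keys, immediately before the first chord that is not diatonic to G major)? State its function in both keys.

Am — ii in G major, vi in C major

Chords diatonic to G major: G, Am, Bm, C, D, Em, F♯dim.
Reading the progression, the first chord not in that set is Bdim, so the modulation leaves G major there.
The chord immediately before Bdim is Am, which is diatonic to both keys: ii in G major and vi in C major.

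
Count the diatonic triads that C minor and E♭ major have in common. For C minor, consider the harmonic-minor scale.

Diatonic triads of C minor (harmonic minor): Cm (i), Ddim (ii°), E♭aug (III+), Fm (iv), G (V), A♭ (VI), Bdim (vii°).
Diatonic triads of E♭ major: E♭ (I), Fm (ii), Gm (iii), A♭ (IV), B♭ (V), Cm (vi), Ddim (vii°).
Matching root and quality in both lists: Cm, Ddim, Fm, A♭.
That gives 4 common triads.

4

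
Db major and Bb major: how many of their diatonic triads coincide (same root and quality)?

0

Diatonic triads of Db major: Db major (I), Eb minor (ii), F minor (iii), Gb major (IV), Ab major (V), Bb minor (vi), C diminished (vii°).
Diatonic triads of Bb major: Bb major (I), C minor (ii), D minor (iii), Eb major (IV), F major (V), G minor (vi), A diminished (vii°).
No triad has the same root and quality in both keys.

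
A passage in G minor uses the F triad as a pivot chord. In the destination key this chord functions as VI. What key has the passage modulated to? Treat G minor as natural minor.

The numeral VI denotes a major triad on scale degree 6. With F on degree 6, the tonic of the new key is A.
Degree 6 carries a major triad in minor keys, so the destination is A minor.
Check: the diatonic triads of A minor (natural minor) are Am (i), Bdim (ii°), C (III), Dm (iv), Em (v), F (VI), G (VII) — F is indeed VI.

A minor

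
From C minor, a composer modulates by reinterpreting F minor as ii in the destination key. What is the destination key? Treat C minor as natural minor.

Eb major

The numeral ii denotes a minor triad on scale degree 2. With F on degree 2, the tonic of the new key is Eb.
Degree 2 carries a minor triad in major keys, so the destination is Eb major.
Check: the diatonic triads of Eb major are Eb (I), Fm (ii), Gm (iii), Ab (IV), Bb (V), Cm (vi), Ddim (vii°) — F minor is indeed ii.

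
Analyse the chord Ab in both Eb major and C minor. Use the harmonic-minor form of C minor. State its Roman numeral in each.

The scale of Eb major is Eb F G Ab Bb C D; Ab is degree 4, and the triad built there (Ab-C-Eb) is major, so it is IV.
The scale of C minor (harmonic minor) is C D Eb F G Ab B; Ab is degree 6, and the triad built there (Ab-C-Eb) is major, so it is VI.

IV in Eb major; VI in C minor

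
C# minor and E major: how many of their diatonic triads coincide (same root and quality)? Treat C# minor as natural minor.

7

Diatonic triads of C# minor (natural minor): C#m (i), D#dim (ii°), E (III), F#m (iv), G#m (v), A (VI), B (VII).
Diatonic triads of E major: E (I), F#m (ii), G#m (iii), A (IV), B (V), C#m (vi), D#dim (vii°).
Matching root and quality in both lists: C#m, D#dim, E, F#m, G#m, A, B.
That gives 7 common triads.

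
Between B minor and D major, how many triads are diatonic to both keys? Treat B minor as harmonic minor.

4

Diatonic triads of B minor (harmonic minor): B minor (i), C# diminished (ii°), D augmented (III+), E minor (iv), F# major (V), G major (VI), A# diminished (vii°).
Diatonic triads of D major: D major (I), E minor (ii), F# minor (iii), G major (IV), A major (V), B minor (vi), C# diminished (vii°).
Matching root and quality in both lists: B minor, C# diminished, E minor, G major.
That gives 4 common triads.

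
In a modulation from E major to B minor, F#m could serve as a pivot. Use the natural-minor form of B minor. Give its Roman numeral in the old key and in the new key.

ii in E major; v in B minor

The scale of E major is E F# G# A B C# D#; F# is degree 2, and the triad built there (F#-A-C#) is minor, so it is ii.
The scale of B minor (natural minor) is B C# D E F# G A; F# is degree 5, and the triad built there (F#-A-C#) is minor, so it is v.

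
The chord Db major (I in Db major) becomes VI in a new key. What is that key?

F minor

The numeral VI denotes a major triad on scale degree 6. With Db on degree 6, the tonic of the new key is F.
Degree 6 carries a major triad in minor keys, so the destination is F minor.
Check: the diatonic triads of F minor (natural minor) are Fm (i), Gdim (ii°), Ab (III), Bbm (iv), Cm (v), Db (VI), Eb (VII) — Db major is indeed VI.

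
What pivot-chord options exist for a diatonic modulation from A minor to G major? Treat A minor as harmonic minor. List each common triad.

Am

Triads in A minor (harmonic minor): A minor (i), B diminished (ii°), C augmented (III+), D minor (iv), E major (V), F major (VI), G♯ diminished (vii°).
Triads in G major: G major (I), A minor (ii), B minor (iii), C major (IV), D major (V), E minor (vi), F♯ diminished (vii°).
Shared triads with their functions: A minor (i in A minor, ii in G major).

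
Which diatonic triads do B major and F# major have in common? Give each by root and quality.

Triads in B major: B (I), C#m (ii), D#m (iii), E (IV), F# (V), G#m (vi), A#dim (vii°).
Triads in F# major: F# (I), G#m (ii), A#m (iii), B (IV), C# (V), D#m (vi), E#dim (vii°).
Shared triads with their functions: B (I in B major, IV in F# major); D#m (iii in B major, vi in F# major); F# (V in B major, I in F# major); G#m (vi in B major, ii in F# major).

B, D#m, F#, G#m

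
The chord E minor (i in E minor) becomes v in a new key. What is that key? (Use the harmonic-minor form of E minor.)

The numeral v denotes a minor triad on scale degree 5. With E on degree 5, the tonic of the new key is A.
Degree 5 carries a minor triad in natural-minor keys, so the destination is A minor.
Check: the diatonic triads of A minor (natural minor) are Am (i), Bdim (ii°), C (III), Dm (iv), Em (v), F (VI), G (VII) — E minor is indeed v.

A minor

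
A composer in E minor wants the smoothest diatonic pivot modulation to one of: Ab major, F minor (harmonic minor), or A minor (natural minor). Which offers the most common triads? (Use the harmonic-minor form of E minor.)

Triads of E minor (harmonic minor): E minor (i), F# diminished (ii°), G augmented (III+), A minor (iv), B major (V), C major (VI), D# diminished (vii°).
Ab major shares 0: none.
F minor (harmonic minor) shares 1: C.
A minor (natural minor) shares 3: Em, Am, C.
The most common triads (3) are shared with A minor.

A minor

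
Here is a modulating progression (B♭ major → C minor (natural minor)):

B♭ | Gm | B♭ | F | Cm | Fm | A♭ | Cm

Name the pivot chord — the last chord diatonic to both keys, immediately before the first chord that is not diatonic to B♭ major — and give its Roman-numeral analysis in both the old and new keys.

Chords diatonic to B♭ major: B♭, Cm, Dm, E♭, F, Gm, Adim.
Reading the progression, the first chord not in that set is Fm, so the modulation leaves B♭ major there.
The chord immediately before Fm is Cm, which is diatonic to both keys: ii in B♭ major and i in C minor.

Cm — ii in B♭ major, i in C minor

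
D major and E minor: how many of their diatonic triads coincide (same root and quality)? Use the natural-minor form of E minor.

4

Diatonic triads of D major: D (I), Em (ii), F#m (iii), G (IV), A (V), Bm (vi), C#dim (vii°).
Diatonic triads of E minor (natural minor): Em (i), F#dim (ii°), G (III), Am (iv), Bm (v), C (VI), D (VII).
Matching root and quality in both lists: D, Em, G, Bm.
That gives 4 common triads.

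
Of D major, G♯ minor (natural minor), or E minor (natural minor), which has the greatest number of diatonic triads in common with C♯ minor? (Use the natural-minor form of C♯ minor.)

G♯ minor

Triads of C♯ minor (natural minor): C♯ minor (i), D♯ diminished (ii°), E major (III), F♯ minor (iv), G♯ minor (v), A major (VI), B major (VII).
D major shares 2: F♯m, A.
G♯ minor (natural minor) shares 4: C♯m, E, G♯m, B.
E minor (natural minor) shares 0: none.
The most common triads (4) are shared with G♯ minor.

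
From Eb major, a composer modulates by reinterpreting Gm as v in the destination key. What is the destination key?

The numeral v denotes a minor triad on scale degree 5. With G on degree 5, the tonic of the new key is C.
Degree 5 carries a minor triad in natural-minor keys, so the destination is C minor.
Check: the diatonic triads of C minor (natural minor) are Cm (i), Ddim (ii°), Eb (III), Fm (iv), Gm (v), Ab (VI), Bb (VII) — Gm is indeed v.

C minor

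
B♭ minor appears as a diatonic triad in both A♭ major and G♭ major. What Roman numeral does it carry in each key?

ii in A♭ major; iii in G♭ major

The scale of A♭ major is A♭ B♭ C D♭ E♭ F G; B♭ is degree 2, and the triad built there (B♭-D♭-F) is minor, so it is ii.
The scale of G♭ major is G♭ A♭ B♭ C♭ D♭ E♭ F; B♭ is degree 3, and the triad built there (B♭-D♭-F) is minor, so it is iii.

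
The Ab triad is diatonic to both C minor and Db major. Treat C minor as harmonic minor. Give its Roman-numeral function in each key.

VI in C minor; V in Db major

The scale of C minor (harmonic minor) is C D Eb F G Ab B; Ab is degree 6, and the triad built there (Ab-C-Eb) is major, so it is VI.
The scale of Db major is Db Eb F Gb Ab Bb C; Ab is degree 5, and the triad built there (Ab-C-Eb) is major, so it is V.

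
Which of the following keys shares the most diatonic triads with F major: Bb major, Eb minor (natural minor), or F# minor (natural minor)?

Triads of F major: F (I), Gm (ii), Am (iii), Bb (IV), C (V), Dm (vi), Edim (vii°).
Bb major shares 4: F, Gm, Bb, Dm.
Eb minor (natural minor) shares 0: none.
F# minor (natural minor) shares 0: none.
The most common triads (4) are shared with Bb major.

Bb major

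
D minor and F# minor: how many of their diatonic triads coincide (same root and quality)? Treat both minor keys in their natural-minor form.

0

Diatonic triads of D minor (natural minor): D minor (i), E diminished (ii°), F major (III), G minor (iv), A minor (v), Bb major (VI), C major (VII).
Diatonic triads of F# minor (natural minor): F# minor (i), G# diminished (ii°), A major (III), B minor (iv), C# minor (v), D major (VI), E major (VII).
No triad has the same root and quality in both keys.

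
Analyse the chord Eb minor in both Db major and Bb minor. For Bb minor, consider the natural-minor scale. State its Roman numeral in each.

The scale of Db major is Db Eb F Gb Ab Bb C; Eb is degree 2, and the triad built there (Eb-Gb-Bb) is minor, so it is ii.
The scale of Bb minor (natural minor) is Bb C Db Eb F Gb Ab; Eb is degree 4, and the triad built there (Eb-Gb-Bb) is minor, so it is iv.

ii in Db major; iv in Bb minor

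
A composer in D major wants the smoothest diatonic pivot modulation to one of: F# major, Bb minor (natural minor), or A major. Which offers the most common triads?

A major

Triads of D major: D (I), Em (ii), F#m (iii), G (IV), A (V), Bm (vi), C#dim (vii°).
F# major shares 0: none.
Bb minor (natural minor) shares 0: none.
A major shares 4: D, F#m, A, Bm.
The most common triads (4) are shared with A major.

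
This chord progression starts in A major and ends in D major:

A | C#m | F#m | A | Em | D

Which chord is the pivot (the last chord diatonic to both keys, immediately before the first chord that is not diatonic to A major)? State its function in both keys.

A — I in A major, V in D major

Chords diatonic to A major: A, Bm, C#m, D, E, F#m, G#dim.
Reading the progression, the first chord not in that set is Em, so the modulation leaves A major there.
The chord immediately before Em is A, which is diatonic to both keys: I in A major and V in D major.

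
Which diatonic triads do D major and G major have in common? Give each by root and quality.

D, Em, G, Bm

Triads in D major: D (I), Em (ii), F#m (iii), G (IV), A (V), Bm (vi), C#dim (vii°).
Triads in G major: G (I), Am (ii), Bm (iii), C (IV), D (V), Em (vi), F#dim (vii°).
Shared triads with their functions: D (I in D major, V in G major); Em (ii in D major, vi in G major); G (IV in D major, I in G major); Bm (vi in D major, iii in G major).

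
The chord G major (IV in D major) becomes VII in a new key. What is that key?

The numeral VII denotes a major triad on scale degree 7. With G on degree 7, the tonic of the new key is A.
Degree 7 carries a major triad in natural-minor keys, so the destination is A minor.
Check: the diatonic triads of A minor (natural minor) are Am (i), Bdim (ii°), C (III), Dm (iv), Em (v), F (VI), G (VII) — G major is indeed VII.

A minor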